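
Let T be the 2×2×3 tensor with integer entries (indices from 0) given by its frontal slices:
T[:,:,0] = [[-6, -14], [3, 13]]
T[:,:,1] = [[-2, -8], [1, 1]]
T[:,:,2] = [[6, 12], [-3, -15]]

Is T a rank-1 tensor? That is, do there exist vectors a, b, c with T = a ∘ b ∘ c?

No

The mode-2 unfolding of T (rows indexed by j, columns by (i,k) = (0,0), (0,1), (0,2), (1,0), (1,1), (1,2)) is [[-6, -2, 6, 3, 1, -3], [-14, -8, 12, 13, 1, -15]].
There the 2×2 minor on rows j ∈ {0, 1}, columns (i,k) ∈ {(0,0), (0,1)} is det [[-6, -2], [-14, -8]] = 20 ≠ 0, so this unfolding has rank ≥ 2; CP rank is at least every unfolding rank, so rank(T) ≥ 2.
In particular rank(T) ≥ 2 > 1, so T is not rank-1.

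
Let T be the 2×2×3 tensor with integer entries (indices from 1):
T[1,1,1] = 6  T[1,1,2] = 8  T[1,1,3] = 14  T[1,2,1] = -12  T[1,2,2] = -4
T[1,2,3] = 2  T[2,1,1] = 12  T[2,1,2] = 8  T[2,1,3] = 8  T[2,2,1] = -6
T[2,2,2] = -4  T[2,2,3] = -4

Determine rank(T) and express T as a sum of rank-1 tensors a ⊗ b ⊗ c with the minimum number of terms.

Lower bound: the mode-1 unfolding of T (rows indexed by i, columns by (j,k) = (1,1), (1,2), (1,3), (2,1), (2,2), (2,3)) is [[6, 8, 14, -12, -4, 2], [12, 8, 8, -6, -4, -4]].
There the 2×2 minor on rows i ∈ {1, 2}, columns (j,k) ∈ {(1,1), (1,2)} is det [[6, 8], [12, 8]] = -48 ≠ 0, so this unfolding has rank ≥ 2; CP rank is at least every unfolding rank, so rank(T) ≥ 2. (This is only a lower bound: in general the CP rank may exceed every unfolding rank, so we still need to exhibit 2 rank-1 terms summing to T.)
Upper bound — finding two terms. Write S_k = T[:,:,k] for the frontal slices: S₁ = [[6, -12], [12, -6]], S₂ = [[8, -4], [8, -4]], S₃ = [[14, 2], [8, -4]].
If T = a₁ ⊗ b₁ ⊗ c₁ + a₂ ⊗ b₂ ⊗ c₂ then each S_k = c₁[k]·a₁b₁ᵀ + c₂[k]·a₂b₂ᵀ. S₁ and S₂ are linearly independent, so a₁b₁ᵀ and a₂b₂ᵀ must span the same plane of matrices: they are the rank-1 matrices of the form x·S₁ + y·S₂.
det(x·S₁ + y·S₂) is 108·x² + 72·xy = 36·(3·x + 2·y)(x), vanishing at (x:y) = (2:-3) and (0:1).
M₁ = 2·S₁ − 3·S₂ = [[-12, -12], [0, 0]] = (-12)·[1, 0][1, 1]ᵀ and M₂ = S₂ = [[8, -4], [8, -4]] = 4·[1, 1][2, -1]ᵀ, so take a₁ = [1, 0], b₁ = [1, 1], a₂ = [1, 1], b₂ = [2, -1].
Each slice is an integer combination of E₁ = a₁b₁ᵀ and E₂ = a₂b₂ᵀ: S₁ = −6·E₁ + 6·E₂, S₂ = 4·E₂, S₃ = 6·E₁ + 4·E₂; reading off coefficients, c₁ = [-6, 0, 6] and c₂ = [6, 4, 4].
Hence T = [1, 0] ⊗ [1, 1] ⊗ [-6, 0, 6] + [1, 1] ⊗ [2, -1] ⊗ [6, 4, 4], so rank(T) ≤ 2.
These bounds meet, so rank(T) = 2.

rank(T) = 2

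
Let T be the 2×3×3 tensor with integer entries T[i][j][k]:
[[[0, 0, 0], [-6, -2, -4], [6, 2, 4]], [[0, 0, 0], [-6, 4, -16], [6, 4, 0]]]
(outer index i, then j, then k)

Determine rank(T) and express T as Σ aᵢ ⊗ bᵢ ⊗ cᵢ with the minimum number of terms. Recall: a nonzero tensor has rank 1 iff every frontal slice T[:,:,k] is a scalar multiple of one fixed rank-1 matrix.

Lower bound: in the mode-3 unfolding of T (rows indexed by k, columns by (i,j)) the 2×2 minor on rows k ∈ {0, 1}, columns (i,j) ∈ {(0,1), (1,1)} is det [[-6, -6], [-2, 4]] = -36 ≠ 0, so that unfolding has rank ≥ 2 and hence rank(T) ≥ 2 (CP rank is at least every unfolding rank, though it can be larger).
Upper bound: with S_k = T[:,:,k], the two rank-1 terms a₁b₁ᵀ, a₂b₂ᵀ are the rank-1 members of the pencil x·S₀ + y·S₁.
The 2×2 minor of x·S₀ + y·S₁ on rows {0,1}, columns {1,2} is −48·xy − 16·y² = (-16)·(y)(3·x + y), vanishing at (x:y) = (1:0) and (1:-3).
M₁ = S₀ = [[0, -6, 6], [0, -6, 6]] = (-6)·[1, 1][0, 1, -1]ᵀ and M₂ = S₀ − 3·S₁ = [[0, 0, 0], [0, -18, -6]] = (-6)·[0, 1][0, 3, 1]ᵀ, so take a₁ = [1, 1], b₁ = [0, 1, -1], a₂ = [0, 1], b₂ = [0, 3, 1].
Each slice is an integer combination of E₁ = a₁b₁ᵀ and E₂ = a₂b₂ᵀ: S₀ = −6·E₁, S₁ = −2·E₁ + 2·E₂, S₂ = −4·E₁ − 4·E₂; reading off coefficients, c₁ = [-6, -2, -4] and c₂ = [0, 2, -4].
Hence T = [1, 1] ⊗ [0, 1, -1] ⊗ [-6, -2, -4] + [0, 1] ⊗ [0, 3, 1] ⊗ [0, 2, -4], so rank(T) ≤ 2.
These bounds meet, so rank(T) = 2.

rank(T) = 2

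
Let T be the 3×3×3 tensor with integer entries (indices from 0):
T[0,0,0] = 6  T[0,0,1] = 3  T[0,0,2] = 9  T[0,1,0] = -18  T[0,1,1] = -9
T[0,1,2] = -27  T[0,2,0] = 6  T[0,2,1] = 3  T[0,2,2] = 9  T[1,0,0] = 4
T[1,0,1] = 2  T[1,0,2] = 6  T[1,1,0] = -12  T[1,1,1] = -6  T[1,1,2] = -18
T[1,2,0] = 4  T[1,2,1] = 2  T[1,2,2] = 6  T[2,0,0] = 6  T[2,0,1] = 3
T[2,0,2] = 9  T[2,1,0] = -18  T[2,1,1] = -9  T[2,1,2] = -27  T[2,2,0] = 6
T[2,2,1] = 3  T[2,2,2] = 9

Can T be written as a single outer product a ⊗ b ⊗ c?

If T = a ⊗ b ⊗ c then every fibre of T is a multiple of the corresponding factor, so read the factors off the fibres through the nonzero entry T[0,0,0] = 6.
The mode-1 fibre T[:,0,0] = [6, 4, 6] gives a = [3, 2, 3] (primitive direction); the mode-2 fibre T[0,:,0] = [6, -18, 6] gives b = [1, -3, 1]; then c[k] = T[0,0,k] / (a[0]·b[0]) = [6, 3, 9] / 3 = [2, 1, 3].
Expanding [3, 2, 3] ⊗ [1, -3, 1] ⊗ [2, 1, 3] reproduces all 27 entries of T, so T = [3, 2, 3] ⊗ [1, -3, 1] ⊗ [2, 1, 3] and rank(T) ≤ 1.
Equivalently every frontal slice T[:,:,k] is c[k] times the rank-1 matrix [3, 2, 3] ⊗ [1, -3, 1]. So T has rank 1 (it is nonzero).

Yes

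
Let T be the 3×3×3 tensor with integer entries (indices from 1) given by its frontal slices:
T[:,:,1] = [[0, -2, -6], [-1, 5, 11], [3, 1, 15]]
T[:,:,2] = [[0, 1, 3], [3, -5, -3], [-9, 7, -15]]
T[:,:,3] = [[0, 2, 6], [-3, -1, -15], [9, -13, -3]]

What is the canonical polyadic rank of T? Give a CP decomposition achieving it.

Lower bound: the mode-3 unfolding of T (rows indexed by k, columns by (i,j) = (1,1), (1,2), (1,3), (2,1), (2,2), (2,3), (3,1), (3,2), (3,3)) is [[0, -2, -6, -1, 5, 11, 3, 1, 15], [0, 1, 3, 3, -5, -3, -9, 7, -15], [0, 2, 6, -3, -1, -15, 9, -13, -3]].
There the 2×2 minor on rows k ∈ {1, 2}, columns (i,j) ∈ {(1,2), (2,1)} is det [[-2, -1], [1, 3]] = -5 ≠ 0, so this unfolding has rank ≥ 2; CP rank is at least every unfolding rank, so rank(T) ≥ 2. (Unfolding ranks only ever bound the CP rank from below — rank(T) can be strictly larger than all of them — so the matching upper bound has to come from an explicit 2-term decomposition.)
Upper bound — finding two terms. Write S_k = T[:,:,k] for the frontal slices: S₁ = [[0, -2, -6], [-1, 5, 11], [3, 1, 15]], S₂ = [[0, 1, 3], [3, -5, -3], [-9, 7, -15]], S₃ = [[0, 2, 6], [-3, -1, -15], [9, -13, -3]].
If T = a₁ ⊗ b₁ ⊗ c₁ + a₂ ⊗ b₂ ⊗ c₂ then each S_k = c₁[k]·a₁b₁ᵀ + c₂[k]·a₂b₂ᵀ. S₁ and S₂ are linearly independent, so a₁b₁ᵀ and a₂b₂ᵀ must span the same plane of matrices: they are the rank-1 matrices of the form x·S₁ + y·S₂.
The 2×2 minor of x·S₁ + y·S₂ on rows {1,2}, columns {1,2} is −2·x² + 7·xy − 3·y² = −(x − 3·y)(2·x − y), vanishing at (x:y) = (3:1) and (1:2).
M₁ = 3·S₁ + S₂ = [[0, -5, -15], [0, 10, 30], [0, 10, 30]] = (-5)·(1, -2, -2)(0, 1, 3)ᵀ and M₂ = S₁ + 2·S₂ = [[0, 0, 0], [5, -5, 5], [-15, 15, -15]] = 5·(0, 1, -3)(1, -1, 1)ᵀ, so take a₁ = (1, -2, -2), b₁ = (0, 1, 3), a₂ = (0, 1, -3), b₂ = (1, -1, 1).
Each slice is an integer combination of E₁ = a₁b₁ᵀ and E₂ = a₂b₂ᵀ: S₁ = −2·E₁ − E₂, S₂ = E₁ + 3·E₂, S₃ = 2·E₁ − 3·E₂; reading off coefficients, c₁ = (-2, 1, 2) and c₂ = (-1, 3, -3).
Hence T = (1, -2, -2) ⊗ (0, 1, 3) ⊗ (-2, 1, 2) + (0, 1, -3) ⊗ (1, -1, 1) ⊗ (-1, 3, -3), so rank(T) ≤ 2.
These bounds meet, so rank(T) = 2.
Check entry T[2,2,2] = -5: (-2)·(1)·(1) + (1)·(-1)·(3) = -5.

rank(T) = 2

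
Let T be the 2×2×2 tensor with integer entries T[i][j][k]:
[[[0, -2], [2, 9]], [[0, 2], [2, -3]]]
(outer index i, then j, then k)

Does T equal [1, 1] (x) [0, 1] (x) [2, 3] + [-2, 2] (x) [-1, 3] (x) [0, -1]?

Yes

Reconstruct entrywise from the claimed factors. For example, T[1,1,0] = 2 and Σₗ aₗ[1]bₗ[1]cₗ[0] = (1)·(1)·(2) + (2)·(3)·(0) = 2; checking all 8 entries, every one matches. The claim holds.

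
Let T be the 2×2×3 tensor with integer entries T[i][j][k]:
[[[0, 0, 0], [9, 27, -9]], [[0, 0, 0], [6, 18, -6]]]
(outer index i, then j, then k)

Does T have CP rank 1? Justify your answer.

If T = a ⊗ b ⊗ c then every fibre of T is a multiple of the corresponding factor, so read the factors off the fibres through the nonzero entry T[0,1,0] = 9.
The mode-1 fibre T[:,1,0] = [9, 6] gives a = [3, 2] (primitive direction); the mode-2 fibre T[0,:,0] = [0, 9] gives b = [0, 1]; then c[k] = T[0,1,k] / (a[0]·b[1]) = [9, 27, -9] / 3 = [3, 9, -3].
Expanding [3, 2] ⊗ [0, 1] ⊗ [3, 9, -3] reproduces all 12 entries of T, so T = [3, 2] ⊗ [0, 1] ⊗ [3, 9, -3] and rank(T) ≤ 1.
Equivalently every frontal slice T[:,:,k] is c[k] times the rank-1 matrix [3, 2] ⊗ [0, 1]. So T has rank 1 (it is nonzero).

Yes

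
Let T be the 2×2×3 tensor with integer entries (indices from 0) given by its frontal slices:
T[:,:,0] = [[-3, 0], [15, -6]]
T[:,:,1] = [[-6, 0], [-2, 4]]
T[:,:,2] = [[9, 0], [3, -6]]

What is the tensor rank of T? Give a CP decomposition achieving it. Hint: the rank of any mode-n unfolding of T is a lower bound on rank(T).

rank(T) = 2

Lower bound: in the mode-1 unfolding of T (rows indexed by i, columns by (j,k)) the 2×2 minor on rows i ∈ {0, 1}, columns (j,k) ∈ {(0,0), (0,1)} is det [[-3, -6], [15, -2]] = 96 ≠ 0, so that unfolding has rank ≥ 2 and hence rank(T) ≥ 2 (CP rank is at least every unfolding rank, though it can be larger).
Upper bound: with S_k = T[:,:,k], the two rank-1 terms a₁b₁ᵀ, a₂b₂ᵀ are the rank-1 members of the pencil x·S₀ + y·S₁.
det(x·S₀ + y·S₁) is 18·x² + 24·xy − 24·y² = 6·(3·x − 2·y)(x + 2·y), vanishing at (x:y) = (2:3) and (2:-1).
M₁ = 2·S₀ + 3·S₁ = [[-24, 0], [24, 0]] = (-24)·[1, -1][1, 0]ᵀ and M₂ = 2·S₀ − S₁ = [[0, 0], [32, -16]] = 16·[0, 1][2, -1]ᵀ, so take a₁ = [1, -1], b₁ = [1, 0], a₂ = [0, 1], b₂ = [2, -1].
Each slice is an integer combination of E₁ = a₁b₁ᵀ and E₂ = a₂b₂ᵀ: S₀ = −3·E₁ + 6·E₂, S₁ = −6·E₁ − 4·E₂, S₂ = 9·E₁ + 6·E₂; reading off coefficients, c₁ = [-3, -6, 9] and c₂ = [6, -4, 6].
Hence T = [1, -1] (x) [1, 0] (x) [-3, -6, 9] + [0, 1] (x) [2, -1] (x) [6, -4, 6], so rank(T) ≤ 2.
These bounds meet, so rank(T) = 2.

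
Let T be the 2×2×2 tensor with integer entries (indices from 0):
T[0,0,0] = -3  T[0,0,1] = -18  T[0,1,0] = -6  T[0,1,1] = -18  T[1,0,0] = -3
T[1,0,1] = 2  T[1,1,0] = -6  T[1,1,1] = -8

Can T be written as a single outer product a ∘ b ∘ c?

No

The mode-1 unfolding of T (rows indexed by i, columns by (j,k) = (0,0), (0,1), (1,0), (1,1)) is [[-3, -18, -6, -18], [-3, 2, -6, -8]].
There the 2×2 minor on rows i ∈ {0, 1}, columns (j,k) ∈ {(0,0), (0,1)} is det [[-3, -18], [-3, 2]] = -60 ≠ 0, so this unfolding has rank ≥ 2; CP rank is at least every unfolding rank, so rank(T) ≥ 2.
In particular rank(T) ≥ 2 > 1, so T is not rank-1.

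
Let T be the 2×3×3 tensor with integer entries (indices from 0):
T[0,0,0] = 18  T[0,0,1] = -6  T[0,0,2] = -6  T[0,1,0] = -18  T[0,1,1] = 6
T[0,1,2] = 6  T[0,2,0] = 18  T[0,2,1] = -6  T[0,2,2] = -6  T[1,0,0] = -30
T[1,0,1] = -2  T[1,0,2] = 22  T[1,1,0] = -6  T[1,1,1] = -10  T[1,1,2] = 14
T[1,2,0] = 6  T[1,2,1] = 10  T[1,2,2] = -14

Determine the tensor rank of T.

Lower bound: in the mode-2 unfolding of T (rows indexed by j, columns by (i,k)) the 2×2 minor on rows j ∈ {0, 1}, columns (i,k) ∈ {(0,0), (1,0)} is det [[18, -30], [-18, -6]] = -648 ≠ 0, so that unfolding has rank ≥ 2 and hence rank(T) ≥ 2 (CP rank is at least every unfolding rank, though it can be larger).
Upper bound: with S_k = T[:,:,k], the two rank-1 terms a₁b₁ᵀ, a₂b₂ᵀ are the rank-1 members of the pencil x·S₀ + y·S₁.
The 2×2 minor of x·S₀ + y·S₁ on rows {0,1}, columns {0,1} is −648·x² + 72·y² = (-72)·(3·x − y)(3·x + y), vanishing at (x:y) = (1:3) and (1:-3).
M₁ = S₀ + 3·S₁ = [[0, 0, 0], [-36, -36, 36]] = (-36)·[0, 1][1, 1, -1]ᵀ and M₂ = S₀ − 3·S₁ = [[36, -36, 36], [-24, 24, -24]] = 12·[3, -2][1, -1, 1]ᵀ, so take a₁ = [0, 1], b₁ = [1, 1, -1], a₂ = [3, -2], b₂ = [1, -1, 1].
Each slice is an integer combination of E₁ = a₁b₁ᵀ and E₂ = a₂b₂ᵀ: S₀ = −18·E₁ + 6·E₂, S₁ = −6·E₁ − 2·E₂, S₂ = 18·E₁ − 2·E₂; reading off coefficients, c₁ = [-18, -6, 18] and c₂ = [6, -2, -2].
Hence T = [0, 1] ⊗ [1, 1, -1] ⊗ [-18, -6, 18] + [3, -2] ⊗ [1, -1, 1] ⊗ [6, -2, -2], so rank(T) ≤ 2.
These bounds meet, so rank(T) = 2.

2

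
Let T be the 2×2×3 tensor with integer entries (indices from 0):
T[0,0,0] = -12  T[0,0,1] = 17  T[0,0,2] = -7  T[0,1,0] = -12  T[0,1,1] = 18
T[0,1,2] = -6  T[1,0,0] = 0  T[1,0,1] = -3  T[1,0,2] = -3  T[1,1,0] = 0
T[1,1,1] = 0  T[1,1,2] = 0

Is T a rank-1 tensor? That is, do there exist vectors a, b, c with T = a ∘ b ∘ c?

The mode-2 unfolding of T (rows indexed by j, columns by (i,k) = (0,0), (0,1), (0,2), (1,0), (1,1), (1,2)) is [[-12, 17, -7, 0, -3, -3], [-12, 18, -6, 0, 0, 0]].
There the 2×2 minor on rows j ∈ {0, 1}, columns (i,k) ∈ {(0,0), (0,1)} is det [[-12, 17], [-12, 18]] = -12 ≠ 0, so this unfolding has rank ≥ 2; CP rank is at least every unfolding rank, so rank(T) ≥ 2.
In particular rank(T) ≥ 2 > 1, so T is not rank-1.

No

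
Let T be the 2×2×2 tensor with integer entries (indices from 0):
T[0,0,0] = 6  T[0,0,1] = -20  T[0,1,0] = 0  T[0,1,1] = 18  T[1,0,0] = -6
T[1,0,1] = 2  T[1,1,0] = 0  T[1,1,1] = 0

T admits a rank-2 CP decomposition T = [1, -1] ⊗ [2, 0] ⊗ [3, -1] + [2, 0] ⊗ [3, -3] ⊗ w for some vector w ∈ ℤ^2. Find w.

Subtract the known terms from T to get the rank-1 residual R = [2, 0] ⊗ [3, -3] ⊗ w, so R[i,j,k] = a[i]·b[j]·w[k]. Pick indices with nonzero a[0]·b[0] = (2)·(3) = 6. Only the fibre through (0,0,·) is needed: R[0,0,:] = T[0,0,:] − Σₗ aₗ[0]bₗ[0]cₗ = [6, -20] − (1)·(2)·[3, -1] = [0, -18]. Then w[k] = R[0,0,k] / 6 for each k, giving w = [0, -18] / 6 = [0, -3].

w = [0, -3]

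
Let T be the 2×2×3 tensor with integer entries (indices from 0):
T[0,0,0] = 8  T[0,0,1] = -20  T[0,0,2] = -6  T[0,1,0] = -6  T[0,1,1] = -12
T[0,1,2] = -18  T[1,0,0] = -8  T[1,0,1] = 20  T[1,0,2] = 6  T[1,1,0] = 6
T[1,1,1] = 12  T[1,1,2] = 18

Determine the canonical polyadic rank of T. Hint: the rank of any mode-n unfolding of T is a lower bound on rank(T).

2

Lower bound: the mode-2 unfolding of T (rows indexed by j, columns by (i,k) = (0,0), (0,1), (0,2), (1,0), (1,1), (1,2)) is [[8, -20, -6, -8, 20, 6], [-6, -12, -18, 6, 12, 18]].
There the 2×2 minor on rows j ∈ {0, 1}, columns (i,k) ∈ {(0,0), (0,1)} is det [[8, -20], [-6, -12]] = -216 ≠ 0, so this unfolding has rank ≥ 2; CP rank is at least every unfolding rank, so rank(T) ≥ 2. (This is only a lower bound: in general the CP rank may exceed every unfolding rank, so we still need to exhibit 2 rank-1 terms summing to T.)
Upper bound — finding two terms. Every mode-1 slice of T is a multiple of one matrix: T[i,:,:] = a[i]·M with a = [1, -1] and M = [[8, -20, -6], [-6, -12, -18]] (rows indexed by j, columns by k). So it suffices to write M as a sum of two rank-1 matrices.
Splitting M by its rows (j = 0, 1), M = [1, 0][8, -20, -6]ᵀ + [0, 1][-6, -12, -18]ᵀ.
Hence T = [1, -1] ⊗ [1, 0] ⊗ [8, -20, -6] + [1, -1] ⊗ [0, 1] ⊗ [-6, -12, -18], so rank(T) ≤ 2.
These bounds meet, so rank(T) = 2.
Check entry T[1,0,0] = -8: (-1)·(1)·(8) + (-1)·(0)·(-6) = -8.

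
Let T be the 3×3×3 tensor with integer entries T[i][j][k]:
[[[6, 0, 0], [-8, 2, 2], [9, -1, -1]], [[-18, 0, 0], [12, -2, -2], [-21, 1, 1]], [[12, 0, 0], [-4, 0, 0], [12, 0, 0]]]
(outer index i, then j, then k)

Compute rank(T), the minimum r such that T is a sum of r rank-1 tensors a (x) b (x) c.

2

Lower bound: the mode-1 unfolding of T (rows indexed by i, columns by (j,k) = (0,0), (0,1), (0,2), (1,0), (1,1), (1,2), (2,0), (2,1), (2,2)) is [[6, 0, 0, -8, 2, 2, 9, -1, -1], [-18, 0, 0, 12, -2, -2, -21, 1, 1], [12, 0, 0, -4, 0, 0, 12, 0, 0]].
There the 2×2 minor on rows i ∈ {0, 1}, columns (j,k) ∈ {(0,0), (1,0)} is det [[6, -8], [-18, 12]] = -72 ≠ 0, so this unfolding has rank ≥ 2; CP rank is at least every unfolding rank, so rank(T) ≥ 2. (This is only a lower bound: in general the CP rank may exceed every unfolding rank, so we still need to exhibit 2 rank-1 terms summing to T.)
Upper bound — finding two terms. Write S_k = T[:,:,k] for the frontal slices: S₀ = [[6, -8, 9], [-18, 12, -21], [12, -4, 12]], S₁ = [[0, 2, -1], [0, -2, 1], [0, 0, 0]], S₂ = [[0, 2, -1], [0, -2, 1], [0, 0, 0]].
If T = a₁ (x) b₁ (x) c₁ + a₂ (x) b₂ (x) c₂ then each S_k = c₁[k]·a₁b₁ᵀ + c₂[k]·a₂b₂ᵀ. S₀ and S₁ are linearly independent, so a₁b₁ᵀ and a₂b₂ᵀ must span the same plane of matrices: they are the rank-1 matrices of the form x·S₀ + y·S₁.
The 2×2 minor of x·S₀ + y·S₁ on rows {0,1}, columns {0,1} is −72·x² + 24·xy = (-24)·(3·x − y)(x), vanishing at (x:y) = (1:3) and (0:1).
M₁ = S₀ + 3·S₁ = [[6, -2, 6], [-18, 6, -18], [12, -4, 12]] = 2·[1, -3, 2][3, -1, 3]ᵀ and M₂ = S₁ = [[0, 2, -1], [0, -2, 1], [0, 0, 0]] = [1, -1, 0][0, 2, -1]ᵀ, so take a₁ = [1, -3, 2], b₁ = [3, -1, 3], a₂ = [1, -1, 0], b₂ = [0, 2, -1].
Each slice is an integer combination of E₁ = a₁b₁ᵀ and E₂ = a₂b₂ᵀ: S₀ = 2·E₁ − 3·E₂, S₁ = E₂, S₂ = E₂; reading off coefficients, c₁ = [2, 0, 0] and c₂ = [-3, 1, 1].
Hence T = [1, -3, 2] (x) [3, -1, 3] (x) [2, 0, 0] + [1, -1, 0] (x) [0, 2, -1] (x) [-3, 1, 1], so rank(T) ≤ 2.
These bounds meet, so rank(T) = 2.
Check entry T[2,1,2] = 0: (2)·(-1)·(0) + (0)·(2)·(1) = 0.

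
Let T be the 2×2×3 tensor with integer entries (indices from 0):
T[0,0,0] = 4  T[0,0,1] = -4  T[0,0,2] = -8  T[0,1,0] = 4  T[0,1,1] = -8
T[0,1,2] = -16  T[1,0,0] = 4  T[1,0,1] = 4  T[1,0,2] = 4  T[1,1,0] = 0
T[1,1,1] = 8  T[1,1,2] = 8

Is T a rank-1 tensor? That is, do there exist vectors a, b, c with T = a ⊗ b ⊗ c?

No

The mode-3 unfolding of T (rows indexed by k, columns by (i,j) = (0,0), (0,1), (1,0), (1,1)) is [[4, 4, 4, 0], [-4, -8, 4, 8], [-8, -16, 4, 8]].
There the 3×3 minor on rows k ∈ {0, 1, 2}, columns (i,j) ∈ {(0,0), (0,1), (1,0)} is det [[4, 4, 4], [-4, -8, 4], [-8, -16, 4]] = 64 ≠ 0, so this unfolding has rank ≥ 3; CP rank is at least every unfolding rank, so rank(T) ≥ 3.
In particular rank(T) ≥ 3 > 1, so T is not rank-1.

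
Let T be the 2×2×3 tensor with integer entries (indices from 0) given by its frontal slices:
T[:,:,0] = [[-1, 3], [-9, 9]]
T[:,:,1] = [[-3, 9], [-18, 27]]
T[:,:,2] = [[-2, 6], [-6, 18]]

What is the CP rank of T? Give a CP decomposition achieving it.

rank(T) = 2

Lower bound: the mode-3 unfolding of T (rows indexed by k, columns by (i,j) = (0,0), (0,1), (1,0), (1,1)) is [[-1, 3, -9, 9], [-3, 9, -18, 27], [-2, 6, -6, 18]].
There the 2×2 minor on rows k ∈ {0, 1}, columns (i,j) ∈ {(0,0), (1,0)} is det [[-1, -9], [-3, -18]] = -9 ≠ 0, so this unfolding has rank ≥ 2; CP rank is at least every unfolding rank, so rank(T) ≥ 2. (Unfolding ranks only ever bound the CP rank from below — rank(T) can be strictly larger than all of them — so the matching upper bound has to come from an explicit 2-term decomposition.)
Upper bound — finding two terms. Write S_k = T[:,:,k] for the frontal slices: S₀ = [[-1, 3], [-9, 9]], S₁ = [[-3, 9], [-18, 27]], S₂ = [[-2, 6], [-6, 18]].
If T = a₁ ⊗ b₁ ⊗ c₁ + a₂ ⊗ b₂ ⊗ c₂ then each S_k = c₁[k]·a₁b₁ᵀ + c₂[k]·a₂b₂ᵀ. S₀ and S₁ are linearly independent, so a₁b₁ᵀ and a₂b₂ᵀ must span the same plane of matrices: they are the rank-1 matrices of the form x·S₀ + y·S₁.
det(x·S₀ + y·S₁) is 18·x² + 81·xy + 81·y² = 9·(x + 3·y)(2·x + 3·y), vanishing at (x:y) = (3:-1) and (3:-2).
M₁ = 3·S₀ − S₁ = [[0, 0], [-9, 0]] = (-9)·(0, 1)(1, 0)ᵀ and M₂ = 3·S₀ − 2·S₁ = [[3, -9], [9, -27]] = 3·(1, 3)(1, -3)ᵀ, so take a₁ = (0, 1), b₁ = (1, 0), a₂ = (1, 3), b₂ = (1, -3).
Each slice is an integer combination of E₁ = a₁b₁ᵀ and E₂ = a₂b₂ᵀ: S₀ = −6·E₁ − E₂, S₁ = −9·E₁ − 3·E₂, S₂ = −2·E₂; reading off coefficients, c₁ = (-6, -9, 0) and c₂ = (-1, -3, -2).
Hence T = (0, 1) ⊗ (1, 0) ⊗ (-6, -9, 0) + (1, 3) ⊗ (1, -3) ⊗ (-1, -3, -2), so rank(T) ≤ 2.
These bounds meet, so rank(T) = 2.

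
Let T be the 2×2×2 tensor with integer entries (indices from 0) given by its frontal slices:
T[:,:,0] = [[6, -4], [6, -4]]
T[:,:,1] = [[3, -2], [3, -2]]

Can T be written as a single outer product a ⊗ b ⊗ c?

If T = a ⊗ b ⊗ c then every fibre of T is a multiple of the corresponding factor, so read the factors off the fibres through the nonzero entry T[0,0,0] = 6.
The mode-1 fibre T[:,0,0] = [6, 6] gives a = [1, 1] (primitive direction); the mode-2 fibre T[0,:,0] = [6, -4] gives b = [3, -2]; then c[k] = T[0,0,k] / (a[0]·b[0]) = [6, 3] / 3 = [2, 1].
Expanding [1, 1] ⊗ [3, -2] ⊗ [2, 1] reproduces all 8 entries of T, so T = [1, 1] ⊗ [3, -2] ⊗ [2, 1] and rank(T) ≤ 1.
Equivalently every frontal slice T[:,:,k] is c[k] times the rank-1 matrix [1, 1] ⊗ [3, -2]. So T has rank 1 (it is nonzero).

Yes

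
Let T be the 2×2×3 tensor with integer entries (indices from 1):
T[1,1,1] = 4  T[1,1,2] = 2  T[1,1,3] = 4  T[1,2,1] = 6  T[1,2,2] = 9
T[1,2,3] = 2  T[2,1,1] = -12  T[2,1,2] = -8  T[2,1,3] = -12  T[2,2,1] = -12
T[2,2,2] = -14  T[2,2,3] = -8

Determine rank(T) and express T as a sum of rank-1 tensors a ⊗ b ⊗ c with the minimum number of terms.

Lower bound: the mode-3 unfolding of T (rows indexed by k, columns by (i,j) = (1,1), (1,2), (2,1), (2,2)) is [[4, 6, -12, -12], [2, 9, -8, -14], [4, 2, -12, -8]].
There the 3×3 minor on rows k ∈ {1, 2, 3}, columns (i,j) ∈ {(1,1), (1,2), (2,1)} is det [[4, 6, -12], [2, 9, -8], [4, 2, -12]] = -32 ≠ 0, so this unfolding has rank ≥ 3; CP rank is at least every unfolding rank, so rank(T) ≥ 3. (Flattening ranks never certify an upper bound on CP rank; for that we must actually write T with 3 rank-1 terms.)
Upper bound: T is a sum of 3 rank-1 terms, T = [0, 1] ⊗ [1, 1] ⊗ [-4, -4, -4] + [1, -2] ⊗ [2, 1] ⊗ [2, 1, 2] + [1, -1] ⊗ [0, 1] ⊗ [4, 8, 0] (written with every a and b primitive with positive leading entry and the scale carried by c; CP decompositions are not unique, and this one is verified by expanding entrywise), so rank(T) ≤ 3.
These bounds meet, so rank(T) = 3.
Check entry T[2,1,3] = -12: (1)·(1)·(-4) + (-2)·(2)·(2) + (-1)·(0)·(0) = -12.

rank(T) = 3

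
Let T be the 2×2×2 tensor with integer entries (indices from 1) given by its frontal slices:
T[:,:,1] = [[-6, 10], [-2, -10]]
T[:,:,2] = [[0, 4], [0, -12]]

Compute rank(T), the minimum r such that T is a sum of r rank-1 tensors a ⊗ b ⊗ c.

2

Lower bound: the mode-1 unfolding of T (rows indexed by i, columns by (j,k) = (1,1), (1,2), (2,1), (2,2)) is [[-6, 0, 10, 4], [-2, 0, -10, -12]].
There the 2×2 minor on rows i ∈ {1, 2}, columns (j,k) ∈ {(1,1), (2,1)} is det [[-6, 10], [-2, -10]] = 80 ≠ 0, so this unfolding has rank ≥ 2; CP rank is at least every unfolding rank, so rank(T) ≥ 2. (Flattening ranks never certify an upper bound on CP rank; for that we must actually write T with 2 rank-1 terms.)
Upper bound — finding two terms. Write S_k = T[:,:,k] for the frontal slices: S₁ = [[-6, 10], [-2, -10]], S₂ = [[0, 4], [0, -12]].
If T = a₁ ⊗ b₁ ⊗ c₁ + a₂ ⊗ b₂ ⊗ c₂ then each S_k = c₁[k]·a₁b₁ᵀ + c₂[k]·a₂b₂ᵀ. S₁ and S₂ are linearly independent, so a₁b₁ᵀ and a₂b₂ᵀ must span the same plane of matrices: they are the rank-1 matrices of the form x·S₁ + y·S₂.
det(x·S₁ + y·S₂) is 80·x² + 80·xy = 80·(x + y)(x), vanishing at (x:y) = (1:-1) and (0:1).
M₁ = S₁ − S₂ = [[-6, 6], [-2, 2]] = (-2)·(3, 1)(1, -1)ᵀ and M₂ = S₂ = [[0, 4], [0, -12]] = 4·(1, -3)(0, 1)ᵀ, so take a₁ = (3, 1), b₁ = (1, -1), a₂ = (1, -3), b₂ = (0, 1).
Each slice is an integer combination of E₁ = a₁b₁ᵀ and E₂ = a₂b₂ᵀ: S₁ = −2·E₁ + 4·E₂, S₂ = 4·E₂; reading off coefficients, c₁ = (-2, 0) and c₂ = (4, 4).
Hence T = (3, 1) ⊗ (1, -1) ⊗ (-2, 0) + (1, -3) ⊗ (0, 1) ⊗ (4, 4), so rank(T) ≤ 2.
These bounds meet, so rank(T) = 2.
Check entry T[2,1,2] = 0: (1)·(1)·(0) + (-3)·(0)·(4) = 0.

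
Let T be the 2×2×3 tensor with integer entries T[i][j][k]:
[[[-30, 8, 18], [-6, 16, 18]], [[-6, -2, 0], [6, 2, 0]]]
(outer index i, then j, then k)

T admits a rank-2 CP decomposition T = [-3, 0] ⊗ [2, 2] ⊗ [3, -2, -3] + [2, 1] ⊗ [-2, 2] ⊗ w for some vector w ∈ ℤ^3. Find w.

Subtract the known terms from T to get the rank-1 residual R = [2, 1] ⊗ [-2, 2] ⊗ w, so R[i,j,k] = a[i]·b[j]·w[k]. Pick indices with nonzero a[0]·b[0] = (2)·(-2) = -4. Only the fibre through (0,0,·) is needed: R[0,0,:] = T[0,0,:] − Σₗ aₗ[0]bₗ[0]cₗ = [-30, 8, 18] − (-3)·(2)·[3, -2, -3] = [-12, -4, 0]. Then w[k] = R[0,0,k] / -4 for each k, giving w = [-12, -4, 0] / -4 = [3, 1, 0].

w = [3, 1, 0]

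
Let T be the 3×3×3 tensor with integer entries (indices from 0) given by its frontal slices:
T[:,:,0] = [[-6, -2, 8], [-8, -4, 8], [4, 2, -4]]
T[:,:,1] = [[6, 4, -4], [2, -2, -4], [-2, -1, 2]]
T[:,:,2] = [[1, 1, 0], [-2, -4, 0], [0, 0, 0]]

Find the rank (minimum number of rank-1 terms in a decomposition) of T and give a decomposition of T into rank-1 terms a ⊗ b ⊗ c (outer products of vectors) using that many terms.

rank(T) = 3

Lower bound: the mode-2 unfolding of T (rows indexed by j, columns by (i,k) = (0,0), (0,1), (0,2), (1,0), (1,1), (1,2), (2,0), (2,1), (2,2)) is [[-6, 6, 1, -8, 2, -2, 4, -2, 0], [-2, 4, 1, -4, -2, -4, 2, -1, 0], [8, -4, 0, 8, -4, 0, -4, 2, 0]].
There the 3×3 minor on rows j ∈ {0, 1, 2}, columns (i,k) ∈ {(0,0), (0,1), (1,1)} is det [[-6, 6, 2], [-2, 4, -2], [8, -4, -4]] = -48 ≠ 0, so this unfolding has rank ≥ 3; CP rank is at least every unfolding rank, so rank(T) ≥ 3. (Unfolding ranks only ever bound the CP rank from below — rank(T) can be strictly larger than all of them — so the matching upper bound has to come from an explicit 3-term decomposition.)
Upper bound: T is a sum of 3 rank-1 terms, T = (0, 1, 0) ⊗ (1, 2, 0) ⊗ (0, -2, -2) + (1, 0, 0) ⊗ (1, 1, 0) ⊗ (2, 2, 1) + (2, 2, -1) ⊗ (2, 1, -2) ⊗ (-2, 1, 0) (one valid choice — decompositions are not unique — normalised so each a, b is primitive with positive first nonzero entry; check it by expanding all entries), so rank(T) ≤ 3.
These bounds meet, so rank(T) = 3.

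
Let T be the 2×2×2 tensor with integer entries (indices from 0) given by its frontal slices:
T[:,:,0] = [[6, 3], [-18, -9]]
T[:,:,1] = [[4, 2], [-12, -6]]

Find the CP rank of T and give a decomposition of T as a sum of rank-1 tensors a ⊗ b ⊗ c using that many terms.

rank(T) = 1

Lower bound: T ≠ 0 (e.g. T[0,0,0] = 6), so rank(T) ≥ 1.
Upper bound: if T = a ⊗ b ⊗ c then every fibre of T is a multiple of the corresponding factor, so read the factors off the fibres through the nonzero entry T[0,0,0] = 6.
The mode-1 fibre T[:,0,0] = [6, -18] gives a = [1, -3] (primitive direction); the mode-2 fibre T[0,:,0] = [6, 3] gives b = [2, 1]; then c[k] = T[0,0,k] / (a[0]·b[0]) = [6, 4] / 2 = [3, 2].
Expanding [1, -3] ⊗ [2, 1] ⊗ [3, 2] reproduces all 8 entries of T, so T = [1, -3] ⊗ [2, 1] ⊗ [3, 2] and rank(T) ≤ 1.
These bounds meet, so rank(T) = 1.
Check entry T[0,1,1] = 2: (1)·(1)·(2) = 2.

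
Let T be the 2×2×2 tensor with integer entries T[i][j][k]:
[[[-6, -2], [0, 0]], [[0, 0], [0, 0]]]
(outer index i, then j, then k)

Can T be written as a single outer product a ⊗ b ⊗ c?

If T = a ⊗ b ⊗ c then every fibre of T is a multiple of the corresponding factor, so read the factors off the fibres through the nonzero entry T[0,0,0] = -6.
The mode-1 fibre T[:,0,0] = [-6, 0] gives a = (1, 0) (primitive direction); the mode-2 fibre T[0,:,0] = [-6, 0] gives b = (1, 0); then c[k] = T[0,0,k] / (a[0]·b[0]) = [-6, -2] / 1 = (-6, -2).
Expanding (1, 0) ⊗ (1, 0) ⊗ (-6, -2) reproduces all 8 entries of T, so T = (1, 0) ⊗ (1, 0) ⊗ (-6, -2) and rank(T) ≤ 1.
Equivalently every frontal slice T[:,:,k] is c[k] times the rank-1 matrix (1, 0) ⊗ (1, 0). So T has rank 1 (it is nonzero).

Yes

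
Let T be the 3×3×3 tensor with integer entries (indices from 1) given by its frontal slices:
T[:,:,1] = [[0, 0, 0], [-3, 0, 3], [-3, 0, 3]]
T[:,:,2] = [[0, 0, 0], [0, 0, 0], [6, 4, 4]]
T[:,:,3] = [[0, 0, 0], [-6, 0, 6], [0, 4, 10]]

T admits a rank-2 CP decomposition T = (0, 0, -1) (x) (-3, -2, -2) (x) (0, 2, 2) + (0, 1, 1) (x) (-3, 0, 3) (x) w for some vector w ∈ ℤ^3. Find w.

Subtract the known terms from T to get the rank-1 residual R = (0, 1, 1) (x) (-3, 0, 3) (x) w, so R[i,j,k] = a[i]·b[j]·w[k]. Pick indices with nonzero a[2]·b[1] = (1)·(-3) = -3. Only the fibre through (2,1,·) is needed: R[2,1,:] = T[2,1,:] − Σₗ aₗ[2]bₗ[1]cₗ = [-3, 0, -6] − (0)·(-3)·(0, 2, 2) = [-3, 0, -6]. Then w[k] = R[2,1,k] / -3 for each k, giving w = [-3, 0, -6] / -3 = (1, 0, 2).

w = (1, 0, 2)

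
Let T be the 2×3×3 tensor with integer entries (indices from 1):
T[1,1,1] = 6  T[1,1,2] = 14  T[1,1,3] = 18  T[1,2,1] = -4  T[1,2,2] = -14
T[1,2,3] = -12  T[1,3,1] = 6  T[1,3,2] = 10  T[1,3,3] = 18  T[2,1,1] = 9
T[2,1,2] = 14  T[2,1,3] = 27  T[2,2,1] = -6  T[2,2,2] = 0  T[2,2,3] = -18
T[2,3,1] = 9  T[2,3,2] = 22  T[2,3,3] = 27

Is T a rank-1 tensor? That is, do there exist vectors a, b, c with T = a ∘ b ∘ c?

No

The mode-3 unfolding of T (rows indexed by k, columns by (i,j) = (1,1), (1,2), (1,3), (2,1), (2,2), (2,3)) is [[6, -4, 6, 9, -6, 9], [14, -14, 10, 14, 0, 22], [18, -12, 18, 27, -18, 27]].
There the 2×2 minor on rows k ∈ {1, 2}, columns (i,j) ∈ {(1,1), (1,2)} is det [[6, -4], [14, -14]] = -28 ≠ 0, so this unfolding has rank ≥ 2; CP rank is at least every unfolding rank, so rank(T) ≥ 2.
In particular rank(T) ≥ 2 > 1, so T is not rank-1.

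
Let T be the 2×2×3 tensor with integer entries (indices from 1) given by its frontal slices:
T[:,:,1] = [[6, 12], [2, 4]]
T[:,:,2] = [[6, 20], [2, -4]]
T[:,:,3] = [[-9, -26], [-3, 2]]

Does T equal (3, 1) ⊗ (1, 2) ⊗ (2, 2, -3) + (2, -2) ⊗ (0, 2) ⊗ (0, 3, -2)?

No

Reconstruct entry (1,2,2) from the claimed factors: Σₗ aₗ[1]bₗ[2]cₗ[2] = (3)·(2)·(2) + (2)·(2)·(3) = 24, but T[1,2,2] = 20. The claim is false.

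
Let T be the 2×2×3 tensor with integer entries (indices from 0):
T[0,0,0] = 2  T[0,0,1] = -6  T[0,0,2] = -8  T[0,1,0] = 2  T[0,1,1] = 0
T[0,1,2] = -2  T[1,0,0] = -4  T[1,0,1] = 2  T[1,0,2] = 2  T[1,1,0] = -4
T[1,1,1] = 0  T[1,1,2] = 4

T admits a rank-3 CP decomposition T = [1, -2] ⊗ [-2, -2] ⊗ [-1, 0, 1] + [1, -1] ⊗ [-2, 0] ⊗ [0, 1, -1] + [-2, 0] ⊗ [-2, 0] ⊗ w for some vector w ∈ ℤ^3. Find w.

Subtract the known terms from T to get the rank-1 residual R = [-2, 0] ⊗ [-2, 0] ⊗ w, so R[i,j,k] = a[i]·b[j]·w[k]. Pick indices with nonzero a[0]·b[0] = (-2)·(-2) = 4. Only the fibre through (0,0,·) is needed: R[0,0,:] = T[0,0,:] − Σₗ aₗ[0]bₗ[0]cₗ = [2, -6, -8] − (1)·(-2)·[-1, 0, 1] − (1)·(-2)·[0, 1, -1] = [0, -4, -8]. Then w[k] = R[0,0,k] / 4 for each k, giving w = [0, -4, -8] / 4 = [0, -1, -2].

w = [0, -1, -2]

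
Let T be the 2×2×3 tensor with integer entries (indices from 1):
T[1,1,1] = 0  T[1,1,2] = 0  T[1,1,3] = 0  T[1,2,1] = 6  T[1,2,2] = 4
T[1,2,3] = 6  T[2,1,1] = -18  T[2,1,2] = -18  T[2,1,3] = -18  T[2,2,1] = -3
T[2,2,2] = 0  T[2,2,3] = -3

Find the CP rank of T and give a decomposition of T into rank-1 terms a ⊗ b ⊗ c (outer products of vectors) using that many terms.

rank(T) = 2

Lower bound: the mode-3 unfolding of T (rows indexed by k, columns by (i,j) = (1,1), (1,2), (2,1), (2,2)) is [[0, 6, -18, -3], [0, 4, -18, 0], [0, 6, -18, -3]].
There the 2×2 minor on rows k ∈ {1, 2}, columns (i,j) ∈ {(1,2), (2,1)} is det [[6, -18], [4, -18]] = -36 ≠ 0, so this unfolding has rank ≥ 2; CP rank is at least every unfolding rank, so rank(T) ≥ 2. (Flattening ranks never certify an upper bound on CP rank; for that we must actually write T with 2 rank-1 terms.)
Upper bound — finding two terms. Write S_k = T[:,:,k] for the frontal slices: S₁ = [[0, 6], [-18, -3]], S₂ = [[0, 4], [-18, 0]], S₃ = [[0, 6], [-18, -3]].
If T = a₁ ⊗ b₁ ⊗ c₁ + a₂ ⊗ b₂ ⊗ c₂ then each S_k = c₁[k]·a₁b₁ᵀ + c₂[k]·a₂b₂ᵀ. S₁ and S₂ are linearly independent, so a₁b₁ᵀ and a₂b₂ᵀ must span the same plane of matrices: they are the rank-1 matrices of the form x·S₁ + y·S₂.
det(x·S₁ + y·S₂) is 108·x² + 180·xy + 72·y² = 36·(3·x + 2·y)(x + y), vanishing at (x:y) = (2:-3) and (1:-1).
M₁ = 2·S₁ − 3·S₂ = [[0, 0], [18, -6]] = 6·[0, 1][3, -1]ᵀ and M₂ = S₁ − S₂ = [[0, 2], [0, -3]] = [2, -3][0, 1]ᵀ, so take a₁ = [0, 1], b₁ = [3, -1], a₂ = [2, -3], b₂ = [0, 1].
Each slice is an integer combination of E₁ = a₁b₁ᵀ and E₂ = a₂b₂ᵀ: S₁ = −6·E₁ + 3·E₂, S₂ = −6·E₁ + 2·E₂, S₃ = −6·E₁ + 3·E₂; reading off coefficients, c₁ = [-6, -6, -6] and c₂ = [3, 2, 3].
Hence T = [0, 1] ⊗ [3, -1] ⊗ [-6, -6, -6] + [2, -3] ⊗ [0, 1] ⊗ [3, 2, 3], so rank(T) ≤ 2.
These bounds meet, so rank(T) = 2.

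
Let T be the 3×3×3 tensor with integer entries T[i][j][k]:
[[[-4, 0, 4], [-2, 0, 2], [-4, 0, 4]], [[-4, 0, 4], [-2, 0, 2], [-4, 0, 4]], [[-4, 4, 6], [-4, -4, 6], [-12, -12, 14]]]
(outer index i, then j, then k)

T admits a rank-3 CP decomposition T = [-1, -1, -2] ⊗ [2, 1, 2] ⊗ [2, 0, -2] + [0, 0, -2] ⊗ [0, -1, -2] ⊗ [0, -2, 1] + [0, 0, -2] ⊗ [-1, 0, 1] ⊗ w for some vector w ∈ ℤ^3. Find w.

w = [2, 2, -1]

Subtract the known terms from T to get the rank-1 residual R = [0, 0, -2] ⊗ [-1, 0, 1] ⊗ w, so R[i,j,k] = a[i]·b[j]·w[k]. Pick indices with nonzero a[2]·b[0] = (-2)·(-1) = 2. Only the fibre through (2,0,·) is needed: R[2,0,:] = T[2,0,:] − Σₗ aₗ[2]bₗ[0]cₗ = [-4, 4, 6] − (-2)·(2)·[2, 0, -2] − (-2)·(0)·[0, -2, 1] = [4, 4, -2]. Then w[k] = R[2,0,k] / 2 for each k, giving w = [4, 4, -2] / 2 = [2, 2, -1].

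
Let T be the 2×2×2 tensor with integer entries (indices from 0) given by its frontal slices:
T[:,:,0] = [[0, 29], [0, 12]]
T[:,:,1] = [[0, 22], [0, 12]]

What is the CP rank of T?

Lower bound: the mode-3 unfolding of T (rows indexed by k, columns by (i,j) = (0,0), (0,1), (1,0), (1,1)) is [[0, 29, 0, 12], [0, 22, 0, 12]].
There the 2×2 minor on rows k ∈ {0, 1}, columns (i,j) ∈ {(0,1), (1,1)} is det [[29, 12], [22, 12]] = 84 ≠ 0, so this unfolding has rank ≥ 2; CP rank is at least every unfolding rank, so rank(T) ≥ 2. (Flattening ranks never certify an upper bound on CP rank; for that we must actually write T with 2 rank-1 terms.)
Upper bound — finding two terms. Every mode-2 slice of T is a multiple of one matrix: T[:,j,:] = b[j]·M with b = [0, 1] and M = [[29, 22], [12, 12]] (rows indexed by i, columns by k). So it suffices to write M as a sum of two rank-1 matrices.
Splitting M by its rows (i = 0, 1), M = [1, 0][29, 22]ᵀ + [0, 1][12, 12]ᵀ.
Hence T = [1, 0] ⊗ [0, 1] ⊗ [29, 22] + [0, 1] ⊗ [0, 1] ⊗ [12, 12], so rank(T) ≤ 2.
These bounds meet, so rank(T) = 2.

2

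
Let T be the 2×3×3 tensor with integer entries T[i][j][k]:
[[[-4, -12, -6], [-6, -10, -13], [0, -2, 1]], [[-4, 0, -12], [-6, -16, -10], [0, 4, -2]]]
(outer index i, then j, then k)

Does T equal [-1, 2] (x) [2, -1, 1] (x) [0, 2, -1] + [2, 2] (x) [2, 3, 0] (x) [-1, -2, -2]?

Yes

Reconstruct entrywise from the claimed factors. For example, T[0,1,0] = -6 and Σₗ aₗ[0]bₗ[1]cₗ[0] = (-1)·(-1)·(0) + (2)·(3)·(-1) = -6; checking all 18 entries, every one matches. The claim holds.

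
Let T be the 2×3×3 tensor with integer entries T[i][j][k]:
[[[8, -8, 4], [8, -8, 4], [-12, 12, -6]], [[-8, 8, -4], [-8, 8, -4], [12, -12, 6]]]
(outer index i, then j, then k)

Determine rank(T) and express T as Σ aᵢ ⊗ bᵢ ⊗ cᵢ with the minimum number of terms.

rank(T) = 1

Lower bound: T ≠ 0 (e.g. T[0,0,0] = 8), so rank(T) ≥ 1.
Upper bound: if T = a ⊗ b ⊗ c then every fibre of T is a multiple of the corresponding factor, so read the factors off the fibres through the nonzero entry T[0,0,0] = 8.
The mode-1 fibre T[:,0,0] = [8, -8] gives a = [1, -1] (primitive direction); the mode-2 fibre T[0,:,0] = [8, 8, -12] gives b = [2, 2, -3]; then c[k] = T[0,0,k] / (a[0]·b[0]) = [8, -8, 4] / 2 = [4, -4, 2].
Expanding [1, -1] ⊗ [2, 2, -3] ⊗ [4, -4, 2] reproduces all 18 entries of T, so T = [1, -1] ⊗ [2, 2, -3] ⊗ [4, -4, 2] and rank(T) ≤ 1.
These bounds meet, so rank(T) = 1.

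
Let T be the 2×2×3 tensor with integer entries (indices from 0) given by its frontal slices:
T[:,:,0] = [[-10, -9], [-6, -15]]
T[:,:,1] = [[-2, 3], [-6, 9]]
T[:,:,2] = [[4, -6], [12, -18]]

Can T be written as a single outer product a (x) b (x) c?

No

The mode-3 unfolding of T (rows indexed by k, columns by (i,j) = (0,0), (0,1), (1,0), (1,1)) is [[-10, -9, -6, -15], [-2, 3, -6, 9], [4, -6, 12, -18]].
There the 2×2 minor on rows k ∈ {0, 1}, columns (i,j) ∈ {(0,0), (0,1)} is det [[-10, -9], [-2, 3]] = -48 ≠ 0, so this unfolding has rank ≥ 2; CP rank is at least every unfolding rank, so rank(T) ≥ 2.
In particular rank(T) ≥ 2 > 1, so T is not rank-1.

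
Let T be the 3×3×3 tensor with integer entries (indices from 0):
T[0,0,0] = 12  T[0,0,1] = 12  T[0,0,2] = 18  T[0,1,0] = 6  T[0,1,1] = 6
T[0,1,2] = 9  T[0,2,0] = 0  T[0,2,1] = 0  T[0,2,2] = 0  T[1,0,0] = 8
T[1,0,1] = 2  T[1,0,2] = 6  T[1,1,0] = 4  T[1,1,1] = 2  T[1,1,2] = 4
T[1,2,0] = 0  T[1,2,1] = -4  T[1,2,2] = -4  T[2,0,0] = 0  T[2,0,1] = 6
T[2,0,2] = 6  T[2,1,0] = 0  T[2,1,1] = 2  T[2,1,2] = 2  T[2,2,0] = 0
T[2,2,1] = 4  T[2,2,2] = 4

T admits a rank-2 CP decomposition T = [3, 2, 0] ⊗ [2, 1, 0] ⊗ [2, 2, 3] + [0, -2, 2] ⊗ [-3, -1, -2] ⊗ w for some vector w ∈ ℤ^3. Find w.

w = [0, -1, -1]

Subtract the known terms from T to get the rank-1 residual R = [0, -2, 2] ⊗ [-3, -1, -2] ⊗ w, so R[i,j,k] = a[i]·b[j]·w[k]. Pick indices with nonzero a[1]·b[0] = (-2)·(-3) = 6. Only the fibre through (1,0,·) is needed: R[1,0,:] = T[1,0,:] − Σₗ aₗ[1]bₗ[0]cₗ = [8, 2, 6] − (2)·(2)·[2, 2, 3] = [0, -6, -6]. Then w[k] = R[1,0,k] / 6 for each k, giving w = [0, -6, -6] / 6 = [0, -1, -1].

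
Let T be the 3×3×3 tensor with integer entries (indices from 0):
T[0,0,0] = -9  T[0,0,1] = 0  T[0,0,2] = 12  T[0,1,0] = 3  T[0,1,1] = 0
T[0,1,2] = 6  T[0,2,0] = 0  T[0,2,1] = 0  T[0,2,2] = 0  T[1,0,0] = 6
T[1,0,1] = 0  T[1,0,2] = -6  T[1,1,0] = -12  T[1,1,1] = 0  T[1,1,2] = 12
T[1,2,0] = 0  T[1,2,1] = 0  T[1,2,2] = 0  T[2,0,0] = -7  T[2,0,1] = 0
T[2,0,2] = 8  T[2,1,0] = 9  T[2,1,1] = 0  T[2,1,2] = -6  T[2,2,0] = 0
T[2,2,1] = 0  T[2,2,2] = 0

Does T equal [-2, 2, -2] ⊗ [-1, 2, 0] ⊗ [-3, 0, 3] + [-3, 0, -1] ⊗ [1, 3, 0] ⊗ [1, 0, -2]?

Yes

Reconstruct entrywise from the claimed factors. For example, T[0,2,1] = 0 and Σₗ aₗ[0]bₗ[2]cₗ[1] = (-2)·(0)·(0) + (-3)·(0)·(0) = 0; checking all 27 entries, every one matches. The claim holds.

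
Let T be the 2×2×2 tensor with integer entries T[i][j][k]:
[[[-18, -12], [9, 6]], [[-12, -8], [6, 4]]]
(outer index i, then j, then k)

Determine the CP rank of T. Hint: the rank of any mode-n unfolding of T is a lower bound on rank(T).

1

Lower bound: T ≠ 0 (e.g. T[0,0,0] = -18), so rank(T) ≥ 1.
Upper bound: the mode-1 fibre T[:,0,0] = [-18, -12] gives a = [3, 2] (primitive direction); the mode-2 fibre T[0,:,0] = [-18, 9] gives b = [2, -1]; then c[k] = T[0,0,k] / (a[0]·b[0]) = [-18, -12] / 6 = [-3, -2].
Expanding [3, 2] ⊗ [2, -1] ⊗ [-3, -2] reproduces all 8 entries of T, so T = [3, 2] ⊗ [2, -1] ⊗ [-3, -2] and rank(T) ≤ 1.
These bounds meet, so rank(T) = 1.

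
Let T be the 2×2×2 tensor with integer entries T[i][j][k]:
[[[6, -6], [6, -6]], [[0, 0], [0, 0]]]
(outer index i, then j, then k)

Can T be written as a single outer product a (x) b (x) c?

Yes

If T = a (x) b (x) c then every fibre of T is a multiple of the corresponding factor, so read the factors off the fibres through the nonzero entry T[0,0,0] = 6.
The mode-1 fibre T[:,0,0] = [6, 0] gives a = (1, 0) (primitive direction); the mode-2 fibre T[0,:,0] = [6, 6] gives b = (1, 1); then c[k] = T[0,0,k] / (a[0]·b[0]) = [6, -6] / 1 = (6, -6).
Expanding (1, 0) (x) (1, 1) (x) (6, -6) reproduces all 8 entries of T, so T = (1, 0) (x) (1, 1) (x) (6, -6) and rank(T) ≤ 1.
Equivalently every frontal slice T[:,:,k] is c[k] times the rank-1 matrix (1, 0) (x) (1, 1). So T has rank 1 (it is nonzero).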